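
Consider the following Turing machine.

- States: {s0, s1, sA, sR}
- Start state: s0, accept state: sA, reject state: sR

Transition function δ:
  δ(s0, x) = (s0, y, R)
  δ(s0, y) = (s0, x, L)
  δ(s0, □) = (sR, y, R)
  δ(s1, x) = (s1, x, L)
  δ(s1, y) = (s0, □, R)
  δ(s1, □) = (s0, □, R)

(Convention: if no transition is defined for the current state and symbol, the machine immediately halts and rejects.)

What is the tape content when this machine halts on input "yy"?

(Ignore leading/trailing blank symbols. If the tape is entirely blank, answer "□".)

Execution trace:
Initial: [s0]yy
Step 1: δ(s0, y) = (s0, x, L) → [s0]□xy
Step 2: δ(s0, □) = (sR, y, R) → y[sR]xy

The machine reaches the reject state sR and halts.

Final tape (ignoring leading/trailing blanks): yxy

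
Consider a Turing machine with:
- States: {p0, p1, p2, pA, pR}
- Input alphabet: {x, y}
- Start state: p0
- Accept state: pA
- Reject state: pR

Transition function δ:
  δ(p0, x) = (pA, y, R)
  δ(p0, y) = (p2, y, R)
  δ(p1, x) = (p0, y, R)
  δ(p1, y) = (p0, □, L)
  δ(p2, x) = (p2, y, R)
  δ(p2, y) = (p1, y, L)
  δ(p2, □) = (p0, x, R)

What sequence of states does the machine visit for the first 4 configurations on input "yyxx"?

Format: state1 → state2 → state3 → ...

Execution trace:
Initial: [p0]yyxx
Step 1: δ(p0, y) = (p2, y, R) → y[p2]yxx
Step 2: δ(p2, y) = (p1, y, L) → [p1]yyxx
Step 3: δ(p1, y) = (p0, □, L) → [p0]□□yxx

No transition is defined for δ(p0, □). By convention the machine halts and rejects.

State sequence: p0 → p2 → p1 → p0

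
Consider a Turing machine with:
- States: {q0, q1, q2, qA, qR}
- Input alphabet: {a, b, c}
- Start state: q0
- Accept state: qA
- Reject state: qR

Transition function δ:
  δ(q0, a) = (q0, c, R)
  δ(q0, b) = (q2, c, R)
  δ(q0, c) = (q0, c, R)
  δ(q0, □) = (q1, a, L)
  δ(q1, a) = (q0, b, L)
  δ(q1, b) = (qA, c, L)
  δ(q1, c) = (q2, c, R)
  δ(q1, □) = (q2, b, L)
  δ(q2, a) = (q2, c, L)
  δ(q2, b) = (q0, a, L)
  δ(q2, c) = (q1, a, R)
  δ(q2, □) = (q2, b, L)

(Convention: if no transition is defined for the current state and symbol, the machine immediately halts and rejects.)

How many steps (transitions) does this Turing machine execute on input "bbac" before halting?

Execution trace:
Initial: [q0]bbac
Step 1: δ(q0, b) = (q2, c, R) → c[q2]bac
Step 2: δ(q2, b) = (q0, a, L) → [q0]caac
Step 3: δ(q0, c) = (q0, c, R) → c[q0]aac
Step 4: δ(q0, a) = (q0, c, R) → cc[q0]ac
Step 5: δ(q0, a) = (q0, c, R) → ccc[q0]c
Step 6: δ(q0, c) = (q0, c, R) → cccc[q0]□
Step 7: δ(q0, □) = (q1, a, L) → ccc[q1]ca
Step 8: δ(q1, c) = (q2, c, R) → cccc[q2]a
Step 9: δ(q2, a) = (q2, c, L) → ccc[q2]cc
Step 10: δ(q2, c) = (q1, a, R) → ccca[q1]c
Step 11: δ(q1, c) = (q2, c, R) → cccac[q2]□
Step 12: δ(q2, □) = (q2, b, L) → ccca[q2]cb
Step 13: δ(q2, c) = (q1, a, R) → cccaa[q1]b
Step 14: δ(q1, b) = (qA, c, L) → ccca[qA]ac

The machine reaches the accept state qA and halts.

The machine executed 14 steps before halting.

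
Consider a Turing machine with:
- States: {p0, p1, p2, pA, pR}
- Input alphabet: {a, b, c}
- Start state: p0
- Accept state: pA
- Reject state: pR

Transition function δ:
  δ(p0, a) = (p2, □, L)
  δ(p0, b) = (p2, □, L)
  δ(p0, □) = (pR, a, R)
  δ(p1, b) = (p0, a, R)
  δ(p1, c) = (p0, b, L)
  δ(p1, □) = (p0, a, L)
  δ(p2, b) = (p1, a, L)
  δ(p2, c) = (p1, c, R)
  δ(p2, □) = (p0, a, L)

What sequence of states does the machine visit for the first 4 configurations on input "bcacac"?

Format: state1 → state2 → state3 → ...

Execution trace:
Initial: [p0]bcacac
Step 1: δ(p0, b) = (p2, □, L) → [p2]□□cacac
Step 2: δ(p2, □) = (p0, a, L) → [p0]□a□cacac
Step 3: δ(p0, □) = (pR, a, R) → a[pR]a□cacac

The machine reaches the reject state pR and halts.

State sequence: p0 → p2 → p0 → pR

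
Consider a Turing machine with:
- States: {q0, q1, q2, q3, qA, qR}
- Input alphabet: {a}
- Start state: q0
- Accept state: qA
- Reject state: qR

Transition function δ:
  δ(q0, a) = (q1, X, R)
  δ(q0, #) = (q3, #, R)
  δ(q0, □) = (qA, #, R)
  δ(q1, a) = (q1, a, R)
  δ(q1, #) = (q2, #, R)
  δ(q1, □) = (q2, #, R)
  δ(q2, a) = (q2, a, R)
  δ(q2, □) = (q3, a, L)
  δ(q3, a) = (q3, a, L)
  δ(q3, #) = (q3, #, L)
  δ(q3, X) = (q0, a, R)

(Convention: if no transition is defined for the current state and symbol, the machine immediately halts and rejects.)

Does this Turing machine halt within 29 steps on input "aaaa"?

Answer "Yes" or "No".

Execution trace:
Initial: [q0]aaaa
Step 1: δ(q0, a) = (q1, X, R) → X[q1]aaa
Step 2: δ(q1, a) = (q1, a, R) → Xa[q1]aa
Step 3: δ(q1, a) = (q1, a, R) → Xaa[q1]a
Step 4: δ(q1, a) = (q1, a, R) → Xaaa[q1]□
Step 5: δ(q1, □) = (q2, #, R) → Xaaa#[q2]□
Step 6: δ(q2, □) = (q3, a, L) → Xaaa[q3]#a
Step 7: δ(q3, #) = (q3, #, L) → Xaa[q3]a#a
Step 8: δ(q3, a) = (q3, a, L) → Xa[q3]aa#a
Step 9: δ(q3, a) = (q3, a, L) → X[q3]aaa#a
Step 10: δ(q3, a) = (q3, a, L) → [q3]Xaaa#a
Step 11: δ(q3, X) = (q0, a, R) → a[q0]aaa#a
Step 12: δ(q0, a) = (q1, X, R) → aX[q1]aa#a
Step 13: δ(q1, a) = (q1, a, R) → aXa[q1]a#a
Step 14: δ(q1, a) = (q1, a, R) → aXaa[q1]#a
Step 15: δ(q1, #) = (q2, #, R) → aXaa#[q2]a
Step 16: δ(q2, a) = (q2, a, R) → aXaa#a[q2]□
Step 17: δ(q2, □) = (q3, a, L) → aXaa#[q3]aa
Step 18: δ(q3, a) = (q3, a, L) → aXaa[q3]#aa
Step 19: δ(q3, #) = (q3, #, L) → aXa[q3]a#aa
Step 20: δ(q3, a) = (q3, a, L) → aX[q3]aa#aa
Step 21: δ(q3, a) = (q3, a, L) → a[q3]Xaa#aa
Step 22: δ(q3, X) = (q0, a, R) → aa[q0]aa#aa
Step 23: δ(q0, a) = (q1, X, R) → aaX[q1]a#aa
Step 24: δ(q1, a) = (q1, a, R) → aaXa[q1]#aa
Step 25: δ(q1, #) = (q2, #, R) → aaXa#[q2]aa
Step 26: δ(q2, a) = (q2, a, R) → aaXa#a[q2]a
Step 27: δ(q2, a) = (q2, a, R) → aaXa#aa[q2]□
Step 28: δ(q2, □) = (q3, a, L) → aaXa#a[q3]aa
Step 29: δ(q3, a) = (q3, a, L) → aaXa#[q3]aaa

The machine has not reached a halting state after 29 steps.
The machine did not halt within the 29-step bound.

Answer: No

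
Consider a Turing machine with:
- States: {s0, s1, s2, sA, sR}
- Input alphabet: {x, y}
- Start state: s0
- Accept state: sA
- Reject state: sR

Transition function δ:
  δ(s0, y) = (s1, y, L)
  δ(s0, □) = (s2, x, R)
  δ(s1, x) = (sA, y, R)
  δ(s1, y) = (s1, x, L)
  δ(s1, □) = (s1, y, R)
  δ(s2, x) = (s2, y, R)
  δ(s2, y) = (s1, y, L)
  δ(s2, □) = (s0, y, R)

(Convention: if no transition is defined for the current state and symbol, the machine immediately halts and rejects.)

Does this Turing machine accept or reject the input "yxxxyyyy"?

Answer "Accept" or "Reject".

Execution trace:
Initial: [s0]yxxxyyyy
Step 1: δ(s0, y) = (s1, y, L) → [s1]□yxxxyyyy
Step 2: δ(s1, □) = (s1, y, R) → y[s1]yxxxyyyy
Step 3: δ(s1, y) = (s1, x, L) → [s1]yxxxxyyyy
Step 4: δ(s1, y) = (s1, x, L) → [s1]□xxxxxyyyy
Step 5: δ(s1, □) = (s1, y, R) → y[s1]xxxxxyyyy
Step 6: δ(s1, x) = (sA, y, R) → yy[sA]xxxxyyyy

The machine reaches the accept state sA and halts.

Answer: Accept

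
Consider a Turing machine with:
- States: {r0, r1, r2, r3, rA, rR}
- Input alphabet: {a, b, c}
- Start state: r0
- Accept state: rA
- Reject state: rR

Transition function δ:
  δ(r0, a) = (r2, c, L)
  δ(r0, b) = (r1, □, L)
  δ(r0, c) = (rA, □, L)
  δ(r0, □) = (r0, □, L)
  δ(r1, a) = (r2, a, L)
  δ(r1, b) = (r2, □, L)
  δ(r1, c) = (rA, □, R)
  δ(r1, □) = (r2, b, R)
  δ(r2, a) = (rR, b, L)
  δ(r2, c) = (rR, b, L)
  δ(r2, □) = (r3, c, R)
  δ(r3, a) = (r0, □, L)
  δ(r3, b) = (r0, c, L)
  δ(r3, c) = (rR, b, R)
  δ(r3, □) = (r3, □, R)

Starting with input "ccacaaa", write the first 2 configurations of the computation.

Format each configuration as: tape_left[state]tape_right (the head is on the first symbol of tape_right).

Transitions applied:
Step 1: δ(r0, c) = (rA, □, L)

The first 2 configurations are:
[r0]ccacaaa ⊢ [rA]□□cacaaa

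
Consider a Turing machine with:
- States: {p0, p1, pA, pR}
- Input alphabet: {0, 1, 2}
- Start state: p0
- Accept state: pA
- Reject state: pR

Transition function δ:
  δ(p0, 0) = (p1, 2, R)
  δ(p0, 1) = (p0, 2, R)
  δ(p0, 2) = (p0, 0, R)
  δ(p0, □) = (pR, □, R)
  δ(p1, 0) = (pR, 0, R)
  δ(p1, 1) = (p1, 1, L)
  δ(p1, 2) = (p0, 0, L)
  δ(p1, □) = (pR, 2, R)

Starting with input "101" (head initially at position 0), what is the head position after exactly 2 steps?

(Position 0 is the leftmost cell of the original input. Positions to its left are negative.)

Execution trace (head position shown):
Step 0: [p0]101  (head at position 0)
Step 1: move right → 2[p0]01  (head at position 1)
Step 2: move right → 22[p1]1  (head at position 2)

After 2 steps, the head is at position 2.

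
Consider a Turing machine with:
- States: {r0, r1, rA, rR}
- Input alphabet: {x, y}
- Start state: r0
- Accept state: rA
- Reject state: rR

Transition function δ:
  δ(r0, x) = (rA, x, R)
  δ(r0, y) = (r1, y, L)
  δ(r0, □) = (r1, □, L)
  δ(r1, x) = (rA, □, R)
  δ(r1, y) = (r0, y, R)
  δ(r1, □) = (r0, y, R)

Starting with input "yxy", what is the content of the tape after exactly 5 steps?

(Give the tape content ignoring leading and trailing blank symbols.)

Execution trace:
Initial: [r0]yxy
Step 1: δ(r0, y) = (r1, y, L) → [r1]□yxy
Step 2: δ(r1, □) = (r0, y, R) → y[r0]yxy
Step 3: δ(r0, y) = (r1, y, L) → [r1]yyxy
Step 4: δ(r1, y) = (r0, y, R) → y[r0]yxy
Step 5: δ(r0, y) = (r1, y, L) → [r1]yyxy

After 5 steps, the tape (ignoring leading/trailing blanks) is: yyxy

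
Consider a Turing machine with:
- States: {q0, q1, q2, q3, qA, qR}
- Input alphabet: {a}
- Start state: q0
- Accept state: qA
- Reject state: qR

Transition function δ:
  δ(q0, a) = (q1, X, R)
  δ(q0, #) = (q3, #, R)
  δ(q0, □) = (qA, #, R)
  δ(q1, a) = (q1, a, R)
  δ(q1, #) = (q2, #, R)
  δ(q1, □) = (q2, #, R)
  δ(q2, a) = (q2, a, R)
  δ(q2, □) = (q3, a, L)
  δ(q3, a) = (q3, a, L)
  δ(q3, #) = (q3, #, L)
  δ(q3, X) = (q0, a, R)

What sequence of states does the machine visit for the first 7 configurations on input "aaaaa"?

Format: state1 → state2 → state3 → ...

Execution trace:
Initial: [q0]aaaaa
Step 1: δ(q0, a) = (q1, X, R) → X[q1]aaaa
Step 2: δ(q1, a) = (q1, a, R) → Xa[q1]aaa
Step 3: δ(q1, a) = (q1, a, R) → Xaa[q1]aa
Step 4: δ(q1, a) = (q1, a, R) → Xaaa[q1]a
Step 5: δ(q1, a) = (q1, a, R) → Xaaaa[q1]□
Step 6: δ(q1, □) = (q2, #, R) → Xaaaa#[q2]□

State sequence: q0 → q1 → q1 → q1 → q1 → q1 → q2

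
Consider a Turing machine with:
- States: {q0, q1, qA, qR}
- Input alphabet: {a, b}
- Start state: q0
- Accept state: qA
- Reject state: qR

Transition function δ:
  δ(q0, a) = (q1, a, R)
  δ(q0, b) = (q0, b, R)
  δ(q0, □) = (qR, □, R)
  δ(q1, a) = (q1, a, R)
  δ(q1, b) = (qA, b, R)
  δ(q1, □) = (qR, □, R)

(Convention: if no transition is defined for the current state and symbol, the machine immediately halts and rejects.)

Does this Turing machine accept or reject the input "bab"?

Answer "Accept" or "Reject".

Execution trace:
Initial: [q0]bab
Step 1: δ(q0, b) = (q0, b, R) → b[q0]ab
Step 2: δ(q0, a) = (q1, a, R) → ba[q1]b
Step 3: δ(q1, b) = (qA, b, R) → bab[qA]□

The machine reaches the accept state qA and halts.

Answer: Accept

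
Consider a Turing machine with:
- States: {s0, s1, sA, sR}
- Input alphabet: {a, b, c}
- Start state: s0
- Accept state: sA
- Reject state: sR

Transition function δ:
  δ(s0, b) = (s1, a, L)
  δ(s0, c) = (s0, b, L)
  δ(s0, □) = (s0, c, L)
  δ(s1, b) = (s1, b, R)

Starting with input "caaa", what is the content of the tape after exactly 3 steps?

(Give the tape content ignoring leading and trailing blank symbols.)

Execution trace:
Initial: [s0]caaa
Step 1: δ(s0, c) = (s0, b, L) → [s0]□baaa
Step 2: δ(s0, □) = (s0, c, L) → [s0]□cbaaa
Step 3: δ(s0, □) = (s0, c, L) → [s0]□ccbaaa

After 3 steps, the tape (ignoring leading/trailing blanks) is: ccbaaa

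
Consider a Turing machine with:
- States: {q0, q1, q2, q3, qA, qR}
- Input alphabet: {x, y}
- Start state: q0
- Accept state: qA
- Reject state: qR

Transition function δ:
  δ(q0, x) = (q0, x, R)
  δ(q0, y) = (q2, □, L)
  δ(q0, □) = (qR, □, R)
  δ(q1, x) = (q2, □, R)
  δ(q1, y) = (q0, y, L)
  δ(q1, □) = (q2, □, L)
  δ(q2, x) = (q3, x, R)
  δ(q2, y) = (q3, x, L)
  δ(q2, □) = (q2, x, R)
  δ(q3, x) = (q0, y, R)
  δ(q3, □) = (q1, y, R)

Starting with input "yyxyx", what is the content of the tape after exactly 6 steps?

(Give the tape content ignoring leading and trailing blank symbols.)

Execution trace:
Initial: [q0]yyxyx
Step 1: δ(q0, y) = (q2, □, L) → [q2]□□yxyx
Step 2: δ(q2, □) = (q2, x, R) → x[q2]□yxyx
Step 3: δ(q2, □) = (q2, x, R) → xx[q2]yxyx
Step 4: δ(q2, y) = (q3, x, L) → x[q3]xxxyx
Step 5: δ(q3, x) = (q0, y, R) → xy[q0]xxyx
Step 6: δ(q0, x) = (q0, x, R) → xyx[q0]xyx

After 6 steps, the tape (ignoring leading/trailing blanks) is: xyxxyx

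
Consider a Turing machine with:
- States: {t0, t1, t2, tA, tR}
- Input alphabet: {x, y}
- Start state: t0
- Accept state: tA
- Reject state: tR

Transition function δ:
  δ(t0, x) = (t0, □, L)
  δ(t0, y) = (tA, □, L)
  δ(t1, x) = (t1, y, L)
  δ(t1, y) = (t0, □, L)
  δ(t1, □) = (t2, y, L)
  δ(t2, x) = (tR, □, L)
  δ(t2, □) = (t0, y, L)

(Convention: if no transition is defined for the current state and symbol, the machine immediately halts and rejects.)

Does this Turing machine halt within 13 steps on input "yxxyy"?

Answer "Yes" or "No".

Execution trace:
Initial: [t0]yxxyy
Step 1: δ(t0, y) = (tA, □, L) → [tA]□□xxyy

The machine reaches the accept state tA and halts.
The machine halted after 1 step (within the 13-step bound).

Answer: Yes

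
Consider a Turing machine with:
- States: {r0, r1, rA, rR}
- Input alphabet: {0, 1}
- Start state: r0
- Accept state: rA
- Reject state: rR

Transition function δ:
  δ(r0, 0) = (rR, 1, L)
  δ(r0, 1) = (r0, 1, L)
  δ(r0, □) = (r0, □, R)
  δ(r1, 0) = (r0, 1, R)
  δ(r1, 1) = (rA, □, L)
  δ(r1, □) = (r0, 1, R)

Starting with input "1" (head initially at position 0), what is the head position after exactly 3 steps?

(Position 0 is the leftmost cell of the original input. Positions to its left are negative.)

Execution trace (head position shown):
Step 0: [r0]1  (head at position 0)
Step 1: move left → [r0]□1  (head at position -1)
Step 2: move right → □[r0]1  (head at position 0)
Step 3: move left → [r0]□1  (head at position -1)

After 3 steps, the head is at position -1.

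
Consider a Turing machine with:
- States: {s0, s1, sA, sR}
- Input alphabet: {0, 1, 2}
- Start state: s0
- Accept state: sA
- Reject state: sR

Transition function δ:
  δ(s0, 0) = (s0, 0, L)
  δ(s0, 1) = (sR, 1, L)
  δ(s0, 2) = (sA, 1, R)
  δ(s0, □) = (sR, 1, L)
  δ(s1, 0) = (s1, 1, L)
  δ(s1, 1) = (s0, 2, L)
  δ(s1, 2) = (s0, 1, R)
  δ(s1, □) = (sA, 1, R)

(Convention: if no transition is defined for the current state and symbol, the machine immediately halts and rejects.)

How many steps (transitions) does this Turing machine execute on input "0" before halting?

Execution trace:
Initial: [s0]0
Step 1: δ(s0, 0) = (s0, 0, L) → [s0]□0
Step 2: δ(s0, □) = (sR, 1, L) → [sR]□10

The machine reaches the reject state sR and halts.

The machine executed 2 steps before halting.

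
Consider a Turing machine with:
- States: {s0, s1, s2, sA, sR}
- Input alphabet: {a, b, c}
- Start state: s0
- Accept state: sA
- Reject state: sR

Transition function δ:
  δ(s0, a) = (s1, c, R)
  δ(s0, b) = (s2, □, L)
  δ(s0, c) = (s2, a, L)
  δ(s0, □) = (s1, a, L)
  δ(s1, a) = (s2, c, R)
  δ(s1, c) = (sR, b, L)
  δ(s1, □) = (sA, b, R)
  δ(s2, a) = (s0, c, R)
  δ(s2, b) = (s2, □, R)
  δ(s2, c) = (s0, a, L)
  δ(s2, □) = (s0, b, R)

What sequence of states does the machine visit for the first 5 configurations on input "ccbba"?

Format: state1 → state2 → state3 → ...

Execution trace:
Initial: [s0]ccbba
Step 1: δ(s0, c) = (s2, a, L) → [s2]□acbba
Step 2: δ(s2, □) = (s0, b, R) → b[s0]acbba
Step 3: δ(s0, a) = (s1, c, R) → bc[s1]cbba
Step 4: δ(s1, c) = (sR, b, L) → b[sR]cbbba

The machine reaches the reject state sR and halts.

State sequence: s0 → s2 → s0 → s1 → sR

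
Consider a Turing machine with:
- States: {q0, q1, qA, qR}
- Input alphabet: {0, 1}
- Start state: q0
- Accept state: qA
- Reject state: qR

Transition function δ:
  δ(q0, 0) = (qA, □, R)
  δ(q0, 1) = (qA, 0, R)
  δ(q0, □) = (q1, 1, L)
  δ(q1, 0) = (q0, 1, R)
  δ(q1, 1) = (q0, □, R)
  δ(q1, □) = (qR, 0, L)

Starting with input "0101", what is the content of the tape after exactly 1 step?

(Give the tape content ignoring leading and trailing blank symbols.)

Execution trace:
Initial: [q0]0101
Step 1: δ(q0, 0) = (qA, □, R) → □[qA]101

The machine reaches the accept state qA and halts.

After 1 step, the tape (ignoring leading/trailing blanks) is: 101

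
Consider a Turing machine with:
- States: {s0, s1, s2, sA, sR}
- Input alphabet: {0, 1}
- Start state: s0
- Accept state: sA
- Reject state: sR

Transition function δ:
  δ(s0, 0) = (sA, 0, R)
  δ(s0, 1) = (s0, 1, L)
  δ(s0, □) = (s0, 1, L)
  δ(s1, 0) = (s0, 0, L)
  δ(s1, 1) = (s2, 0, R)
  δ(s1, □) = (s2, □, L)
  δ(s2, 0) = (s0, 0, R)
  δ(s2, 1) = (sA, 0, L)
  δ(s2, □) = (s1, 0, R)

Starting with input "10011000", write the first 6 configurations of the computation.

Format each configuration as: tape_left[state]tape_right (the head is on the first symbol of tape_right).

Transitions applied:
Step 1: δ(s0, 1) = (s0, 1, L)
Step 2: δ(s0, □) = (s0, 1, L)
Step 3: δ(s0, □) = (s0, 1, L)
Step 4: δ(s0, □) = (s0, 1, L)
Step 5: δ(s0, □) = (s0, 1, L)

The first 6 configurations are:
[s0]10011000 ⊢ [s0]□10011000 ⊢ [s0]□110011000 ⊢ [s0]□1110011000 ⊢ [s0]□11110011000 ⊢ [s0]□111110011000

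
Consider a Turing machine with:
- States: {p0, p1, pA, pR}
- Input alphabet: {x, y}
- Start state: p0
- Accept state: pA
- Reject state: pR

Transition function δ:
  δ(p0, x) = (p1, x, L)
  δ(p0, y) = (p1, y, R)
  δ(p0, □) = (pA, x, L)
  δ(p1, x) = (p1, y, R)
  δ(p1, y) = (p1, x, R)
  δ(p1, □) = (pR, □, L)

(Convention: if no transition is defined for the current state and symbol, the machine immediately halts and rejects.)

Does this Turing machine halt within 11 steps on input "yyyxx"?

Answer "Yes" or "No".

Execution trace:
Initial: [p0]yyyxx
Step 1: δ(p0, y) = (p1, y, R) → y[p1]yyxx
Step 2: δ(p1, y) = (p1, x, R) → yx[p1]yxx
Step 3: δ(p1, y) = (p1, x, R) → yxx[p1]xx
Step 4: δ(p1, x) = (p1, y, R) → yxxy[p1]x
Step 5: δ(p1, x) = (p1, y, R) → yxxyy[p1]□
Step 6: δ(p1, □) = (pR, □, L) → yxxy[pR]y□

The machine reaches the reject state pR and halts.
The machine halted after 6 steps (within the 11-step bound).

Answer: Yes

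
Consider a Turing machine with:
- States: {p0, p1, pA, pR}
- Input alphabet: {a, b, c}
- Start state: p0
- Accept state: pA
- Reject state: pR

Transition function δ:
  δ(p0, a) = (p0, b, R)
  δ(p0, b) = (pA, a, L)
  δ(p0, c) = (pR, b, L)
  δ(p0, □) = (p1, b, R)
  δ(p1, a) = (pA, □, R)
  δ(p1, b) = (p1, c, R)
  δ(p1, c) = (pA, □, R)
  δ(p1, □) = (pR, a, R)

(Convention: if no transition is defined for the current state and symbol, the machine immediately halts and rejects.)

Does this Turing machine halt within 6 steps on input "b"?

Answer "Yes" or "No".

Execution trace:
Initial: [p0]b
Step 1: δ(p0, b) = (pA, a, L) → [pA]□a

The machine reaches the accept state pA and halts.
The machine halted after 1 step (within the 6-step bound).

Answer: Yes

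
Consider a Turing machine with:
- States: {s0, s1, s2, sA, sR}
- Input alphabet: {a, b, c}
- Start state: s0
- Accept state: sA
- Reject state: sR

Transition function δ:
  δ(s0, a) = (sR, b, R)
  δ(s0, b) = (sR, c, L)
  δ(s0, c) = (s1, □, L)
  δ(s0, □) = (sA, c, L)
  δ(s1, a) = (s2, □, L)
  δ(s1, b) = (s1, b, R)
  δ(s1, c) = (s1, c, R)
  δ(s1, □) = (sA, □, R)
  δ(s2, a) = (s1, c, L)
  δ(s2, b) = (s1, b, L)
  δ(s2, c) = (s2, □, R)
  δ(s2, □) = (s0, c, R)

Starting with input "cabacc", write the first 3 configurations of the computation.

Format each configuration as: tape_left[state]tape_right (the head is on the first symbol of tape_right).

Transitions applied:
Step 1: δ(s0, c) = (s1, □, L)
Step 2: δ(s1, □) = (sA, □, R)

The first 3 configurations are:
[s0]cabacc ⊢ [s1]□□abacc ⊢ □[sA]□abacc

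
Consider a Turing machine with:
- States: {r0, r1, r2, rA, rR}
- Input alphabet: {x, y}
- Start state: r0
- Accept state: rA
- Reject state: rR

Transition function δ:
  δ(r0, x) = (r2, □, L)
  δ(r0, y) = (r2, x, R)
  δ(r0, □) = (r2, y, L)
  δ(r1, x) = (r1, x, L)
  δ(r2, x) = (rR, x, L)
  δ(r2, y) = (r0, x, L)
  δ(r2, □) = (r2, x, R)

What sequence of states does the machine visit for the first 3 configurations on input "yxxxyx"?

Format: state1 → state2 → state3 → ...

Execution trace:
Initial: [r0]yxxxyx
Step 1: δ(r0, y) = (r2, x, R) → x[r2]xxxyx
Step 2: δ(r2, x) = (rR, x, L) → [rR]xxxxyx

The machine reaches the reject state rR and halts.

State sequence: r0 → r2 → rR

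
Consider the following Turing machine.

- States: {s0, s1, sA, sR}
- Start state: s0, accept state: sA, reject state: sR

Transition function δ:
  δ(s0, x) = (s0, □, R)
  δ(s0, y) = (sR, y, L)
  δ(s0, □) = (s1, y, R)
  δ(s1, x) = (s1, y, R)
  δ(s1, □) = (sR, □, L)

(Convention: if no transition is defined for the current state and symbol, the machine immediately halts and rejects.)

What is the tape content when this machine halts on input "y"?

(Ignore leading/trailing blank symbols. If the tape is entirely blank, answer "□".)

Execution trace:
Initial: [s0]y
Step 1: δ(s0, y) = (sR, y, L) → [sR]□y

The machine reaches the reject state sR and halts.

Final tape (ignoring leading/trailing blanks): y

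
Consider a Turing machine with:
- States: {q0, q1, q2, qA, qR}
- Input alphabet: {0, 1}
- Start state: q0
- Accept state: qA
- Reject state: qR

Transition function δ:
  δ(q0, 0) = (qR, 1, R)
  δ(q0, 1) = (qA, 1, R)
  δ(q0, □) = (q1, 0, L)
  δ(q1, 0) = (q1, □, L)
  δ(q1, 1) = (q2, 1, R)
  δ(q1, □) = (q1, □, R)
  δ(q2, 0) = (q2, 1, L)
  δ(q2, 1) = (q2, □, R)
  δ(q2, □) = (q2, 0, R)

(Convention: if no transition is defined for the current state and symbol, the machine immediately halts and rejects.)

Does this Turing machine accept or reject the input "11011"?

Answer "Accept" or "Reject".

Execution trace:
Initial: [q0]11011
Step 1: δ(q0, 1) = (qA, 1, R) → 1[qA]1011

The machine reaches the accept state qA and halts.

Answer: Accept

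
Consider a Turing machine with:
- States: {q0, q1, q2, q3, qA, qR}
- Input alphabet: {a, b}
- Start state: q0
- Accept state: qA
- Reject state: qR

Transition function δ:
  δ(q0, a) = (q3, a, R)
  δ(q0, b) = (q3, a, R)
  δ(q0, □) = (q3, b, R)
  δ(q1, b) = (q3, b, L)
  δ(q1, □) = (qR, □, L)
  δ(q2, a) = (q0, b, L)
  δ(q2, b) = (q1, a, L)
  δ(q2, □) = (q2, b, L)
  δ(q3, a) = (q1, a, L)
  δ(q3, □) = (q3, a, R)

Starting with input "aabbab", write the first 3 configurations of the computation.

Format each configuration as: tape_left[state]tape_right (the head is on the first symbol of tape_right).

Transitions applied:
Step 1: δ(q0, a) = (q3, a, R)
Step 2: δ(q3, a) = (q1, a, L)

The first 3 configurations are:
[q0]aabbab ⊢ a[q3]abbab ⊢ [q1]aabbab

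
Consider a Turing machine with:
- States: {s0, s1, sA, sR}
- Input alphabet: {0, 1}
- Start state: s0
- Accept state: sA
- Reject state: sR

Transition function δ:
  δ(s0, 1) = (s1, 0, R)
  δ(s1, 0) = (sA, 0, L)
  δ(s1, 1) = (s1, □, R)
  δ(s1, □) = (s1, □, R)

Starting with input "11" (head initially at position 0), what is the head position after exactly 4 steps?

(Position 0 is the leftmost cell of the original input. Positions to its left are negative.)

Execution trace (head position shown):
Step 0: [s0]11  (head at position 0)
Step 1: move right → 0[s1]1  (head at position 1)
Step 2: move right → 0□[s1]□  (head at position 2)
Step 3: move right → 0□□[s1]□  (head at position 3)
Step 4: move right → 0□□□[s1]□  (head at position 4)

After 4 steps, the head is at position 4.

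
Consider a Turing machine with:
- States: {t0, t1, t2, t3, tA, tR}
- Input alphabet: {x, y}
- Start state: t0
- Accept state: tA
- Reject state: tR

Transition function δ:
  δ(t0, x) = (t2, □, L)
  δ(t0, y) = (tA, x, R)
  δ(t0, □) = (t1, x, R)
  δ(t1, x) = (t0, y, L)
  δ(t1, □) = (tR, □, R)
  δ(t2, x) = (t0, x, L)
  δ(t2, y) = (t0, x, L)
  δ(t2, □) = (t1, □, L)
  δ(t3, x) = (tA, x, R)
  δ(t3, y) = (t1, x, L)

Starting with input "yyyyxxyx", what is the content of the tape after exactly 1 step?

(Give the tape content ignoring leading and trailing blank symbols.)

Execution trace:
Initial: [t0]yyyyxxyx
Step 1: δ(t0, y) = (tA, x, R) → x[tA]yyyxxyx

The machine reaches the accept state tA and halts.

After 1 step, the tape (ignoring leading/trailing blanks) is: xyyyxxyx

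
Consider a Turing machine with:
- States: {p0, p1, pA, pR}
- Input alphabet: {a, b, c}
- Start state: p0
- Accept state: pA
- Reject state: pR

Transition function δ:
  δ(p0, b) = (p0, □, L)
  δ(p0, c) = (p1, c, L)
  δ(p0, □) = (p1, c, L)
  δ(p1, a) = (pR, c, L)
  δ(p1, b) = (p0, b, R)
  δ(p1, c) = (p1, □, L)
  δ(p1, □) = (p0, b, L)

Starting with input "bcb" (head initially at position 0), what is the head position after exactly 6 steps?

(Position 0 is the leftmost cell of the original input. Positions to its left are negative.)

Execution trace (head position shown):
Step 0: [p0]bcb  (head at position 0)
Step 1: move left → [p0]□□cb  (head at position -1)
Step 2: move left → [p1]□c□cb  (head at position -2)
Step 3: move left → [p0]□bc□cb  (head at position -3)
Step 4: move left → [p1]□cbc□cb  (head at position -4)
Step 5: move left → [p0]□bcbc□cb  (head at position -5)
Step 6: move left → [p1]□cbcbc□cb  (head at position -6)

After 6 steps, the head is at position -6.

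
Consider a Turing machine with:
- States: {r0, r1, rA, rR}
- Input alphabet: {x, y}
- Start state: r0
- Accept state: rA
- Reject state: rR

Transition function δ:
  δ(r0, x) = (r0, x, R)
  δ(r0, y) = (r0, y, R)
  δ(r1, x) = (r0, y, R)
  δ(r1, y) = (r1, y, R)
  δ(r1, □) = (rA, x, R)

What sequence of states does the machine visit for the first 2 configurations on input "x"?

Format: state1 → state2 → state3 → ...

Execution trace:
Initial: [r0]x
Step 1: δ(r0, x) = (r0, x, R) → x[r0]□

No transition is defined for δ(r0, □). By convention the machine halts and rejects.

State sequence: r0 → r0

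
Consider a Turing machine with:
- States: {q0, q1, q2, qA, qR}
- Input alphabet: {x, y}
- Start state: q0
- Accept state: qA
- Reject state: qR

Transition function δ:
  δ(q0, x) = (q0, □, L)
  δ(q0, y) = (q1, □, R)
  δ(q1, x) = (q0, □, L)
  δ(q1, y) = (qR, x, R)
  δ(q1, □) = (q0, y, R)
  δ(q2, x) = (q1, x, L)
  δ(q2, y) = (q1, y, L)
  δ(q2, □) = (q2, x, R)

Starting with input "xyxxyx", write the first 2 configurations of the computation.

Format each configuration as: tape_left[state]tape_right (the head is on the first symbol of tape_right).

Transitions applied:
Step 1: δ(q0, x) = (q0, □, L)

The first 2 configurations are:
[q0]xyxxyx ⊢ [q0]□□yxxyx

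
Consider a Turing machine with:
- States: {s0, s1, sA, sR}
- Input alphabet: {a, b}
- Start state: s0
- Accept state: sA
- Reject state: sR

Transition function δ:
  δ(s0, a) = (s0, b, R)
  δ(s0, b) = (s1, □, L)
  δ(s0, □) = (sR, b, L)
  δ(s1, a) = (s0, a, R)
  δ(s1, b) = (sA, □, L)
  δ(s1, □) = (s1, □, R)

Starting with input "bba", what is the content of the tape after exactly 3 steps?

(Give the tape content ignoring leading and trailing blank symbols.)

Execution trace:
Initial: [s0]bba
Step 1: δ(s0, b) = (s1, □, L) → [s1]□□ba
Step 2: δ(s1, □) = (s1, □, R) → □[s1]□ba
Step 3: δ(s1, □) = (s1, □, R) → □□[s1]ba

After 3 steps, the tape (ignoring leading/trailing blanks) is: ba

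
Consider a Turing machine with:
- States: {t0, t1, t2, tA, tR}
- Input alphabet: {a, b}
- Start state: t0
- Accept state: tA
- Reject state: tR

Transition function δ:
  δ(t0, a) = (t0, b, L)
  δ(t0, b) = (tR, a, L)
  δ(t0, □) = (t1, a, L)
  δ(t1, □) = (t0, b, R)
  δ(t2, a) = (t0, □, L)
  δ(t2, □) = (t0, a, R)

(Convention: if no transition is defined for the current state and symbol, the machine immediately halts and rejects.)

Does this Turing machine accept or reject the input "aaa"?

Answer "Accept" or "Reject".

Execution trace:
Initial: [t0]aaa
Step 1: δ(t0, a) = (t0, b, L) → [t0]□baa
Step 2: δ(t0, □) = (t1, a, L) → [t1]□abaa
Step 3: δ(t1, □) = (t0, b, R) → b[t0]abaa
Step 4: δ(t0, a) = (t0, b, L) → [t0]bbbaa
Step 5: δ(t0, b) = (tR, a, L) → [tR]□abbaa

The machine reaches the reject state tR and halts.

Answer: Reject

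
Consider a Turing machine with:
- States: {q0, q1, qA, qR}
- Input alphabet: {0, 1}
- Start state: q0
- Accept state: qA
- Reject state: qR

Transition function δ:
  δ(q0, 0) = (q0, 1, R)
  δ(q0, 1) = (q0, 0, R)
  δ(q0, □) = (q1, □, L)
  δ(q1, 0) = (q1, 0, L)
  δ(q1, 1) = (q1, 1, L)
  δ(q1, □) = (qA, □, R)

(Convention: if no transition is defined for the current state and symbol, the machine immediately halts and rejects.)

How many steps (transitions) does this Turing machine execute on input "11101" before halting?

Execution trace:
Initial: [q0]11101
Step 1: δ(q0, 1) = (q0, 0, R) → 0[q0]1101
Step 2: δ(q0, 1) = (q0, 0, R) → 00[q0]101
Step 3: δ(q0, 1) = (q0, 0, R) → 000[q0]01
Step 4: δ(q0, 0) = (q0, 1, R) → 0001[q0]1
Step 5: δ(q0, 1) = (q0, 0, R) → 00010[q0]□
Step 6: δ(q0, □) = (q1, □, L) → 0001[q1]0□
Step 7: δ(q1, 0) = (q1, 0, L) → 000[q1]10□
Step 8: δ(q1, 1) = (q1, 1, L) → 00[q1]010□
Step 9: δ(q1, 0) = (q1, 0, L) → 0[q1]0010□
Step 10: δ(q1, 0) = (q1, 0, L) → [q1]00010□
Step 11: δ(q1, 0) = (q1, 0, L) → [q1]□00010□
Step 12: δ(q1, □) = (qA, □, R) → □[qA]00010□

The machine reaches the accept state qA and halts.

The machine executed 12 steps before halting.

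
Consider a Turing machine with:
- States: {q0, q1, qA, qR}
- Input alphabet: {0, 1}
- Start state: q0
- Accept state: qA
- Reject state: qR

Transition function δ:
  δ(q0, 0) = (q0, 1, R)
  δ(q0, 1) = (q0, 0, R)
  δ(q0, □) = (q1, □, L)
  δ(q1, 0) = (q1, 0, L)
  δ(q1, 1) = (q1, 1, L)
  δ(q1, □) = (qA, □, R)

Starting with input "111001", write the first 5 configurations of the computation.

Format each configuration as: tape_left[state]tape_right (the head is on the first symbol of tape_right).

Transitions applied:
Step 1: δ(q0, 1) = (q0, 0, R)
Step 2: δ(q0, 1) = (q0, 0, R)
Step 3: δ(q0, 1) = (q0, 0, R)
Step 4: δ(q0, 0) = (q0, 1, R)

The first 5 configurations are:
[q0]111001 ⊢ 0[q0]11001 ⊢ 00[q0]1001 ⊢ 000[q0]001 ⊢ 0001[q0]01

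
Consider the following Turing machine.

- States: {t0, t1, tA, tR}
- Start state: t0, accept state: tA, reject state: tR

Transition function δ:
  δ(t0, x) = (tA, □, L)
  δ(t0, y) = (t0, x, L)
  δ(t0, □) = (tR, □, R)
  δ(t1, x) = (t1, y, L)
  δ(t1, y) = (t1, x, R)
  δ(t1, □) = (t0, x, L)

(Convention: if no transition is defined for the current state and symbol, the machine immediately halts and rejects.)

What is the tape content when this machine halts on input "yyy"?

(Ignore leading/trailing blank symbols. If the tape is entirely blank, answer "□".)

Execution trace:
Initial: [t0]yyy
Step 1: δ(t0, y) = (t0, x, L) → [t0]□xyy
Step 2: δ(t0, □) = (tR, □, R) → □[tR]xyy

The machine reaches the reject state tR and halts.

Final tape (ignoring leading/trailing blanks): xyy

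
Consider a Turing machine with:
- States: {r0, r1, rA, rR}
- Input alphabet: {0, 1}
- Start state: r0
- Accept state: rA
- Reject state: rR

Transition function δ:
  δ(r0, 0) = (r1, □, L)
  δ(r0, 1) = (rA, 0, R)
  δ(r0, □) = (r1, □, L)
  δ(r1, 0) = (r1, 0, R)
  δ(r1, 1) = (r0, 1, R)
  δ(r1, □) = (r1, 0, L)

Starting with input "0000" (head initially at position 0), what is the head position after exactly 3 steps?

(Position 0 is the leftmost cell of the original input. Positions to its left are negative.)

Execution trace (head position shown):
Step 0: [r0]0000  (head at position 0)
Step 1: move left → [r1]□□000  (head at position -1)
Step 2: move left → [r1]□0□000  (head at position -2)
Step 3: move left → [r1]□00□000  (head at position -3)

After 3 steps, the head is at position -3.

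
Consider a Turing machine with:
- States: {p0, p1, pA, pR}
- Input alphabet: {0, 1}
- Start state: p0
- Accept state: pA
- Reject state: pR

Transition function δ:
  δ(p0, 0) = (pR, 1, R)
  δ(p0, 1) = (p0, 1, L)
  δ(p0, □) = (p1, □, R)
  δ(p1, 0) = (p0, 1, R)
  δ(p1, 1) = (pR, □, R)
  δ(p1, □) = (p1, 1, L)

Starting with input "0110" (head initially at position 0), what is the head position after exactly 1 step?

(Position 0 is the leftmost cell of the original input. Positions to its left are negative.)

Execution trace (head position shown):
Step 0: [p0]0110  (head at position 0)
Step 1: move right → 1[pR]110  (head at position 1)

After 1 step, the head is at position 1.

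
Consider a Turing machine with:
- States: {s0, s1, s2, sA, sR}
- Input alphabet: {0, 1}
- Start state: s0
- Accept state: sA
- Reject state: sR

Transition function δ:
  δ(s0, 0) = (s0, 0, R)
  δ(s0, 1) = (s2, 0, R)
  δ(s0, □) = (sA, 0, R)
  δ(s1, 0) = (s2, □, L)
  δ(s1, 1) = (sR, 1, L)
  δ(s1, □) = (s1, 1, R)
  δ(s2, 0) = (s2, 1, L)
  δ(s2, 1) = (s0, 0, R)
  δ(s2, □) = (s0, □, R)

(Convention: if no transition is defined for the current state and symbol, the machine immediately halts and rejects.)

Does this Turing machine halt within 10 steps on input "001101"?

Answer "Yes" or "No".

Execution trace:
Initial: [s0]001101
Step 1: δ(s0, 0) = (s0, 0, R) → 0[s0]01101
Step 2: δ(s0, 0) = (s0, 0, R) → 00[s0]1101
Step 3: δ(s0, 1) = (s2, 0, R) → 000[s2]101
Step 4: δ(s2, 1) = (s0, 0, R) → 0000[s0]01
Step 5: δ(s0, 0) = (s0, 0, R) → 00000[s0]1
Step 6: δ(s0, 1) = (s2, 0, R) → 000000[s2]□
Step 7: δ(s2, □) = (s0, □, R) → 000000□[s0]□
Step 8: δ(s0, □) = (sA, 0, R) → 000000□0[sA]□

The machine reaches the accept state sA and halts.
The machine halted after 8 steps (within the 10-step bound).

Answer: Yes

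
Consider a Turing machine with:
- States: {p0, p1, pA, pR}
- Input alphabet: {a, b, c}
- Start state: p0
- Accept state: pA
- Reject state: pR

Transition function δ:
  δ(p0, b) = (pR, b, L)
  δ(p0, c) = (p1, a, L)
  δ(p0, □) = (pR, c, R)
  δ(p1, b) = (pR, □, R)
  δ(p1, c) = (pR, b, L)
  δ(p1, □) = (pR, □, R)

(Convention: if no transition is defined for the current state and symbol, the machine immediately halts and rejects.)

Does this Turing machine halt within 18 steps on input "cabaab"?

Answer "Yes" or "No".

Execution trace:
Initial: [p0]cabaab
Step 1: δ(p0, c) = (p1, a, L) → [p1]□aabaab
Step 2: δ(p1, □) = (pR, □, R) → □[pR]aabaab

The machine reaches the reject state pR and halts.
The machine halted after 2 steps (within the 18-step bound).

Answer: Yes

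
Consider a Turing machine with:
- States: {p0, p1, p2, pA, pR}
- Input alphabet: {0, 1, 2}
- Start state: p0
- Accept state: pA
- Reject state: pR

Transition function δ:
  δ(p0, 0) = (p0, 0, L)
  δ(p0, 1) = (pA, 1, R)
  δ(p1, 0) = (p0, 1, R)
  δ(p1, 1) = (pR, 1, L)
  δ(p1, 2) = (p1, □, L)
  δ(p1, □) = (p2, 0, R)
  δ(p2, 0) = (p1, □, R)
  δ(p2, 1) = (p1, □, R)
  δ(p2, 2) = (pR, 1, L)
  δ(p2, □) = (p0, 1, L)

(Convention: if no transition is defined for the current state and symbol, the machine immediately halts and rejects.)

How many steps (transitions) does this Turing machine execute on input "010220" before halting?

Execution trace:
Initial: [p0]010220
Step 1: δ(p0, 0) = (p0, 0, L) → [p0]□010220

No transition is defined for δ(p0, □). By convention the machine halts and rejects.

The machine executed 1 step before halting.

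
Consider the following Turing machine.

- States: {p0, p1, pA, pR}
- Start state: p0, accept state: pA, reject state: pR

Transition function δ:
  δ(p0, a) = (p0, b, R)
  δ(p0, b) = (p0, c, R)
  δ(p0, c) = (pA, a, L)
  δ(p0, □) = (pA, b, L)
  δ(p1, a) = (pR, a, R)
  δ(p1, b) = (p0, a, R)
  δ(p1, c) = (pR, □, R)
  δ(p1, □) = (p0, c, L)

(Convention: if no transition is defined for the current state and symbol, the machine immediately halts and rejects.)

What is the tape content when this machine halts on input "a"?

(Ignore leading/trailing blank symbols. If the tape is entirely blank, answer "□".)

Execution trace:
Initial: [p0]a
Step 1: δ(p0, a) = (p0, b, R) → b[p0]□
Step 2: δ(p0, □) = (pA, b, L) → [pA]bb

The machine reaches the accept state pA and halts.

Final tape (ignoring leading/trailing blanks): bb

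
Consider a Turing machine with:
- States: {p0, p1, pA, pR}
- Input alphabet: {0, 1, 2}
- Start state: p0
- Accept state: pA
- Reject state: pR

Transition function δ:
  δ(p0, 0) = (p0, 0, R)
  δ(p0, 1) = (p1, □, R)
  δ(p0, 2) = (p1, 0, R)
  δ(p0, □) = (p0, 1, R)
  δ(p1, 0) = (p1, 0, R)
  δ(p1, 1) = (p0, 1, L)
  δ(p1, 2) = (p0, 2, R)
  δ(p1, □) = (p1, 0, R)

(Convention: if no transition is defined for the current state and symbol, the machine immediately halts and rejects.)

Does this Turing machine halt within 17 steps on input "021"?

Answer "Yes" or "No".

Execution trace:
Initial: [p0]021
Step 1: δ(p0, 0) = (p0, 0, R) → 0[p0]21
Step 2: δ(p0, 2) = (p1, 0, R) → 00[p1]1
Step 3: δ(p1, 1) = (p0, 1, L) → 0[p0]01
Step 4: δ(p0, 0) = (p0, 0, R) → 00[p0]1
Step 5: δ(p0, 1) = (p1, □, R) → 00□[p1]□
Step 6: δ(p1, □) = (p1, 0, R) → 00□0[p1]□
Step 7: δ(p1, □) = (p1, 0, R) → 00□00[p1]□
Step 8: δ(p1, □) = (p1, 0, R) → 00□000[p1]□
Step 9: δ(p1, □) = (p1, 0, R) → 00□0000[p1]□
Step 10: δ(p1, □) = (p1, 0, R) → 00□00000[p1]□
Step 11: δ(p1, □) = (p1, 0, R) → 00□000000[p1]□
Step 12: δ(p1, □) = (p1, 0, R) → 00□0000000[p1]□
Step 13: δ(p1, □) = (p1, 0, R) → 00□00000000[p1]□
Step 14: δ(p1, □) = (p1, 0, R) → 00□000000000[p1]□
Step 15: δ(p1, □) = (p1, 0, R) → 00□0000000000[p1]□
Step 16: δ(p1, □) = (p1, 0, R) → 00□00000000000[p1]□
Step 17: δ(p1, □) = (p1, 0, R) → 00□000000000000[p1]□

The machine has not reached a halting state after 17 steps.
The machine did not halt within the 17-step bound.

Answer: No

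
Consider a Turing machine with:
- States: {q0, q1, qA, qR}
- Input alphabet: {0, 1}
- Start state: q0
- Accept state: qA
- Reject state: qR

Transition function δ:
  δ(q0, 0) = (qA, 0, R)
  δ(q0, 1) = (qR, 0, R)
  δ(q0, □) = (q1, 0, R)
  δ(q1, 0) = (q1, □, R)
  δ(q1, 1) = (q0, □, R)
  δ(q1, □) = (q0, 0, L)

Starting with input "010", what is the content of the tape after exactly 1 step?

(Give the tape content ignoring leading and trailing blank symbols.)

Execution trace:
Initial: [q0]010
Step 1: δ(q0, 0) = (qA, 0, R) → 0[qA]10

The machine reaches the accept state qA and halts.

After 1 step, the tape (ignoring leading/trailing blanks) is: 010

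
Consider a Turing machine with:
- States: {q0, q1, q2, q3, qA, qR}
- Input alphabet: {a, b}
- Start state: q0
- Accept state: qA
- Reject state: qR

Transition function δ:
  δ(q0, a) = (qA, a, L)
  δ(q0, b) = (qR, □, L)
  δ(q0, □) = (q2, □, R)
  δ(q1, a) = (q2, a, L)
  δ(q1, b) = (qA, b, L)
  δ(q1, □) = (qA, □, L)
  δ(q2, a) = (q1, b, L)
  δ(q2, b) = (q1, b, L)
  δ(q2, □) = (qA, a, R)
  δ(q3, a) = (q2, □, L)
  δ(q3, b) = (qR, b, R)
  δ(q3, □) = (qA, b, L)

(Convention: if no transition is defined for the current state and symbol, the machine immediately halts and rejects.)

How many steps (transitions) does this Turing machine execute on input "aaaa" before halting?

Execution trace:
Initial: [q0]aaaa
Step 1: δ(q0, a) = (qA, a, L) → [qA]□aaaa

The machine reaches the accept state qA and halts.

The machine executed 1 step before halting.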